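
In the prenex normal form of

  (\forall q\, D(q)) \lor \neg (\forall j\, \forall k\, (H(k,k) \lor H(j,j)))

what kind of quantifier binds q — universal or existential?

universal

Push ¬ through the quantifiers and connectives to reach negation normal form:
  (\forall q\, D(q)) \lor (\exists j\, \exists k\, (\neg H(k,k) \land \neg H(j,j)))
All bound variables are already distinct, so no renaming is needed.
Finally move all quantifiers to the prefix:
  \forall q\, \exists j\, \exists k\, (D(q) \lor \neg H(k,k) \land \neg H(j,j))
The quantifier \forall q sits under an even number of negations, so it remains universal.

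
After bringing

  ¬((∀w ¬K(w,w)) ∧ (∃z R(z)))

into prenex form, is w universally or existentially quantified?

Drive negations inward (¬∀x A ≡ ∃x ¬A, ¬∃x A ≡ ∀x ¬A, De Morgan for ∧/∨):
  (∃w K(w,w)) ∨ (∀z ¬R(z))
All bound variables are already distinct, so no renaming is needed.
Finally move all quantifiers to the prefix:
  ∃w ∀z (K(w,w) ∨ ¬R(z))
The quantifier ∀w sits under an odd number of negations, so it flips to ∃w.

existential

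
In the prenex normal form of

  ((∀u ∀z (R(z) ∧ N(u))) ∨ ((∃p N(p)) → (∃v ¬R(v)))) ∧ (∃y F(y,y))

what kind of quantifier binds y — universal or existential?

existential

Rewrite implications/biconditionals: A → B as ¬A ∨ B.
  ((∀u ∀z (R(z) ∧ N(u))) ∨ ¬(∃p N(p)) ∨ (∃v ¬R(v))) ∧ (∃y F(y,y))
Move each ¬ inward, flipping quantifiers it crosses:
  ((∀u ∀z (R(z) ∧ N(u))) ∨ (∀p ¬N(p)) ∨ (∃v ¬R(v))) ∧ (∃y F(y,y))
Extract every quantifier outward, since the variables are now distinct and don't occur free across branches:
  ∀u ∀z ∀p ∃v ∃y ((R(z) ∧ N(u) ∨ ¬N(p) ∨ ¬R(v)) ∧ F(y,y))
The quantifier ∃y sits under an even number of negations (counting the antecedent side of each →), so it remains existential.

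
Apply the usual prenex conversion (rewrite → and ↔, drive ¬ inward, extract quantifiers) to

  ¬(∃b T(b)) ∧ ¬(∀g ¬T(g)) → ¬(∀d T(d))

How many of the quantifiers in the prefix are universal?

1

Eliminate → and ↔ using ¬ and ∨.
  ¬(¬(∃b T(b)) ∧ ¬(∀g ¬T(g))) ∨ ¬(∀d T(d))
Move each ¬ inward, flipping quantifiers it crosses:
  (∃b T(b)) ∨ (∀g ¬T(g)) ∨ (∃d ¬T(d))
All bound variables are already distinct, so no renaming is needed.
Pull the quantifiers to the front (each side's bound variable is not free in the other side):
  ∃b ∀g ∃d (T(b) ∨ ¬T(g) ∨ ¬T(d))
The prefix is ∃b ∀g ∃d: 1 universal, 2 existential.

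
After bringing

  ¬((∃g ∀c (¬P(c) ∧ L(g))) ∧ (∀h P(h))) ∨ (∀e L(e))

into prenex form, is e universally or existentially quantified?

universal

Move each ¬ inward, flipping quantifiers it crosses:
  (∀g ∃c (P(c) ∨ ¬L(g))) ∨ (∃h ¬P(h)) ∨ (∀e L(e))
Finally move all quantifiers to the prefix:
  ∀g ∃c ∃h ∀e (P(c) ∨ ¬L(g) ∨ ¬P(h) ∨ L(e))
The quantifier ∀e sits under an even number of negations, so it remains universal.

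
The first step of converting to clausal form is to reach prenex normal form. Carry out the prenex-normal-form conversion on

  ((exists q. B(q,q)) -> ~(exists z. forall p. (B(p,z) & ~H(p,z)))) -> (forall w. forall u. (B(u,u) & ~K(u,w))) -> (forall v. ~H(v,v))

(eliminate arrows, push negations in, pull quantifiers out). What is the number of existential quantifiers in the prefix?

First replace A → B with ¬A ∨ B.
  ~(~(exists q. B(q,q)) | ~(exists z. forall p. (B(p,z) & ~H(p,z)))) | ~(forall w. forall u. (B(u,u) & ~K(u,w))) | (forall v. ~H(v,v))
Push ¬ through the quantifiers and connectives to reach negation normal form:
  (exists q. B(q,q)) & (exists z. forall p. (B(p,z) & ~H(p,z))) | (exists w. exists u. (~B(u,u) | K(u,w))) | (forall v. ~H(v,v))
Finally move all quantifiers to the prefix:
  exists q. exists z. forall p. exists w. exists u. forall v. (B(q,q) & B(p,z) & ~H(p,z) | ~B(u,u) | K(u,w) | ~H(v,v))
The prefix is exists q exists z forall p exists w exists u forall v: 2 universal, 4 existential.

4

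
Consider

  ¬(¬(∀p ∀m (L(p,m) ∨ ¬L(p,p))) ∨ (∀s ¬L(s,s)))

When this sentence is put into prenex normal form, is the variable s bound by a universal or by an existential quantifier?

Move each ¬ inward, flipping quantifiers it crosses:
  (∀p ∀m (L(p,m) ∨ ¬L(p,p))) ∧ (∃s L(s,s))
Pull the quantifiers to the front (each side's bound variable is not free in the other side):
  ∀p ∀m ∃s ((L(p,m) ∨ ¬L(p,p)) ∧ L(s,s))
The quantifier ∀s sits under an odd number of negations, so it flips to ∃s.

existential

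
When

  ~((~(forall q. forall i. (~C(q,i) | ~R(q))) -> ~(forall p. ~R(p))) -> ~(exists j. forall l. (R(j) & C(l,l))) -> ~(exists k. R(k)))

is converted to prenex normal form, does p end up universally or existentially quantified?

First replace A → B with ¬A ∨ B.
  ~(~(~~(forall q. forall i. (~C(q,i) | ~R(q))) | ~(forall p. ~R(p))) | ~~(exists j. forall l. (R(j) & C(l,l))) | ~(exists k. R(k)))
Move each ¬ inward, flipping quantifiers it crosses:
  ((forall q. forall i. (~C(q,i) | ~R(q))) | (exists p. R(p))) & (forall j. exists l. (~R(j) | ~C(l,l))) & (exists k. R(k))
All bound variables are already distinct, so no renaming is needed.
Finally move all quantifiers to the prefix:
  forall q. forall i. exists p. forall j. exists l. exists k. ((~C(q,i) | ~R(q) | R(p)) & (~R(j) | ~C(l,l)) & R(k))
The quantifier forall p sits under an odd number of negations (counting the antecedent side of each →), so it flips to exists p.

existential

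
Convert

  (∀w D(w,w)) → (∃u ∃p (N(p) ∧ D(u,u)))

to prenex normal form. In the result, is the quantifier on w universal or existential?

existential

Rewrite implications/biconditionals: A → B as ¬A ∨ B.
  ¬(∀w D(w,w)) ∨ (∃u ∃p (N(p) ∧ D(u,u)))
Move each ¬ inward, flipping quantifiers it crosses:
  (∃w ¬D(w,w)) ∨ (∃u ∃p (N(p) ∧ D(u,u)))
Pull the quantifiers to the front (each side's bound variable is not free in the other side):
  ∃w ∃u ∃p (¬D(w,w) ∨ N(p) ∧ D(u,u))
The quantifier ∀w sits under an odd number of negations (counting the antecedent side of each →), so it flips to ∃w.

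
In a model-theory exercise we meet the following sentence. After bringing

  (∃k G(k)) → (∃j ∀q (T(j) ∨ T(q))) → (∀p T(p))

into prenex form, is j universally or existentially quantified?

First replace A → B with ¬A ∨ B.
  ¬(∃k G(k)) ∨ ¬(∃j ∀q (T(j) ∨ T(q))) ∨ (∀p T(p))
Drive negations inward (¬∀x A ≡ ∃x ¬A, ¬∃x A ≡ ∀x ¬A, De Morgan for ∧/∨):
  (∀k ¬G(k)) ∨ (∀j ∃q (¬T(j) ∧ ¬T(q))) ∨ (∀p T(p))
Pull the quantifiers to the front (each side's bound variable is not free in the other side):
  ∀k ∀j ∃q ∀p (¬G(k) ∨ ¬T(j) ∧ ¬T(q) ∨ T(p))
The quantifier ∃j sits under an odd number of negations (counting the antecedent side of each →), so it flips to ∀j.

universal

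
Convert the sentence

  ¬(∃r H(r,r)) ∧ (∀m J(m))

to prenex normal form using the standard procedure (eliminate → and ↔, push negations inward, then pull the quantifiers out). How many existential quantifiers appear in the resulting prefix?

Move each ¬ inward, flipping quantifiers it crosses:
  (∀r ¬H(r,r)) ∧ (∀m J(m))
All bound variables are already distinct, so no renaming is needed.
Finally move all quantifiers to the prefix:
  ∀r ∀m (¬H(r,r) ∧ J(m))
The prefix is ∀r ∀m: 2 universal, 0 existential.

0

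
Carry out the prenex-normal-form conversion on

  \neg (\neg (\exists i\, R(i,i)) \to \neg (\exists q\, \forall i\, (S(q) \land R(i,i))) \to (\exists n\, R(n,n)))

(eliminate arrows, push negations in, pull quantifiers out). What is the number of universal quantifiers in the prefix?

3

Eliminate → and ↔ using ¬ and ∨.
  \neg (\neg \neg (\exists i\, R(i,i)) \lor \neg \neg (\exists q\, \forall i\, (S(q) \land R(i,i))) \lor (\exists n\, R(n,n)))
Drive negations inward (¬∀x A ≡ ∃x ¬A, ¬∃x A ≡ ∀x ¬A, De Morgan for ∧/∨):
  (\forall i\, \neg R(i,i)) \land (\forall q\, \exists i\, (\neg S(q) \lor \neg R(i,i))) \land (\forall n\, \neg R(n,n))
Rename bound variables to avoid capture: i↦u1.
  (\forall i\, \neg R(i,i)) \land (\forall q\, \exists u1\, (\neg S(q) \lor \neg R(u1,u1))) \land (\forall n\, \neg R(n,n))
Pull the quantifiers to the front (each side's bound variable is not free in the other side):
  \forall i\, \forall q\, \exists u1\, \forall n\, (\neg R(i,i) \land (\neg S(q) \lor \neg R(u1,u1)) \land \neg R(n,n))
The prefix is \forall i \forall q \exists u1 \forall n: 3 universal, 1 existential.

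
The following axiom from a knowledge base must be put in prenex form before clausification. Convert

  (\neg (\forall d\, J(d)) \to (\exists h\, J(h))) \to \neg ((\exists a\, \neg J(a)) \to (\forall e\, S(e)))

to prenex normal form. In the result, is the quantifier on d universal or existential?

existential

Rewrite implications/biconditionals: A → B as ¬A ∨ B.
  \neg (\neg \neg (\forall d\, J(d)) \lor (\exists h\, J(h))) \lor \neg (\neg (\exists a\, \neg J(a)) \lor (\forall e\, S(e)))
Push ¬ through the quantifiers and connectives to reach negation normal form:
  (\exists d\, \neg J(d)) \land (\forall h\, \neg J(h)) \lor (\exists a\, \neg J(a)) \land (\exists e\, \neg S(e))
All bound variables are already distinct, so no renaming is needed.
Finally move all quantifiers to the prefix:
  \exists d\, \forall h\, \exists a\, \exists e\, (\neg J(d) \land \neg J(h) \lor \neg J(a) \land \neg S(e))
The quantifier \forall d sits under an odd number of negations (counting the antecedent side of each →), so it flips to \exists d.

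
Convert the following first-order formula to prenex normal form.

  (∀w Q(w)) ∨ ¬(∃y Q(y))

∀w ∀y (Q(w) ∨ ¬Q(y))

Move each ¬ inward, flipping quantifiers it crosses:
  (∀w Q(w)) ∨ (∀y ¬Q(y))
All bound variables are already distinct, so no renaming is needed.
Extract every quantifier outward, since the variables are now distinct and don't occur free across branches:
  ∀w ∀y (Q(w) ∨ ¬Q(y))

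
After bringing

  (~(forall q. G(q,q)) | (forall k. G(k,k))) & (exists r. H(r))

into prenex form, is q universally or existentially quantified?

existential

Drive negations inward (¬∀x A ≡ ∃x ¬A, ¬∃x A ≡ ∀x ¬A, De Morgan for ∧/∨):
  ((exists q. ~G(q,q)) | (forall k. G(k,k))) & (exists r. H(r))
Finally move all quantifiers to the prefix:
  exists q. forall k. exists r. ((~G(q,q) | G(k,k)) & H(r))
The quantifier forall q sits under an odd number of negations, so it flips to exists q.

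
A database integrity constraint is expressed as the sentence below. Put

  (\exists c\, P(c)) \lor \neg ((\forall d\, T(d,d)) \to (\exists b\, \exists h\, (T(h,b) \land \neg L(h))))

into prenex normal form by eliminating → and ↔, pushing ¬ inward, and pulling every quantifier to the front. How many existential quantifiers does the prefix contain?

Rewrite implications/biconditionals: A → B as ¬A ∨ B.
  (\exists c\, P(c)) \lor \neg (\neg (\forall d\, T(d,d)) \lor (\exists b\, \exists h\, (T(h,b) \land \neg L(h))))
Push ¬ through the quantifiers and connectives to reach negation normal form:
  (\exists c\, P(c)) \lor (\forall d\, T(d,d)) \land (\forall b\, \forall h\, (\neg T(h,b) \lor L(h)))
All bound variables are already distinct, so no renaming is needed.
Pull the quantifiers to the front (each side's bound variable is not free in the other side):
  \exists c\, \forall d\, \forall b\, \forall h\, (P(c) \lor T(d,d) \land (\neg T(h,b) \lor L(h)))
The prefix is \exists c \forall d \forall b \forall h: 3 universal, 1 existential.

1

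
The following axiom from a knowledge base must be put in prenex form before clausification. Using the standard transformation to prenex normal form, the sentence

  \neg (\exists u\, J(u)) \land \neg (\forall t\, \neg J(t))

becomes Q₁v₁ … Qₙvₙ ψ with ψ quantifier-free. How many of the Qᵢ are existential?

Push ¬ through the quantifiers and connectives to reach negation normal form:
  (\forall u\, \neg J(u)) \land (\exists t\, J(t))
All bound variables are already distinct, so no renaming is needed.
Pull the quantifiers to the front (each side's bound variable is not free in the other side):
  \forall u\, \exists t\, (\neg J(u) \land J(t))
The prefix is \forall u \exists t: 1 universal, 1 existential.

1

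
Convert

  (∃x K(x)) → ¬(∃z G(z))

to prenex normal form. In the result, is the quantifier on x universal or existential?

universal

Eliminate → and ↔ using ¬ and ∨.
  ¬(∃x K(x)) ∨ ¬(∃z G(z))
Move each ¬ inward, flipping quantifiers it crosses:
  (∀x ¬K(x)) ∨ (∀z ¬G(z))
All bound variables are already distinct, so no renaming is needed.
Finally move all quantifiers to the prefix:
  ∀x ∀z (¬K(x) ∨ ¬G(z))
The quantifier ∃x sits under an odd number of negations (counting the antecedent side of each →), so it flips to ∀x.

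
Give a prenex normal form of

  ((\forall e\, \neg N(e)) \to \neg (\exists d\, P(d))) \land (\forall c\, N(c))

Rewrite implications/biconditionals: A → B as ¬A ∨ B.
  (\neg (\forall e\, \neg N(e)) \lor \neg (\exists d\, P(d))) \land (\forall c\, N(c))
Move each ¬ inward, flipping quantifiers it crosses:
  ((\exists e\, N(e)) \lor (\forall d\, \neg P(d))) \land (\forall c\, N(c))
All bound variables are already distinct, so no renaming is needed.
Finally move all quantifiers to the prefix:
  \exists e\, \forall d\, \forall c\, ((N(e) \lor \neg P(d)) \land N(c))

\exists e\, \forall d\, \forall c\, ((N(e) \lor \neg P(d)) \land N(c))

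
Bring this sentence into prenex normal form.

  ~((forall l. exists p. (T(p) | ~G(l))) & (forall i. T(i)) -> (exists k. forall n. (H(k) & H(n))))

Eliminate → and ↔ using ¬ and ∨.
  ~(~((forall l. exists p. (T(p) | ~G(l))) & (forall i. T(i))) | (exists k. forall n. (H(k) & H(n))))
Move each ¬ inward, flipping quantifiers it crosses:
  (forall l. exists p. (T(p) | ~G(l))) & (forall i. T(i)) & (forall k. exists n. (~H(k) | ~H(n)))
All bound variables are already distinct, so no renaming is needed.
Finally move all quantifiers to the prefix:
  forall l. exists p. forall i. forall k. exists n. ((T(p) | ~G(l)) & T(i) & (~H(k) | ~H(n)))

forall l. exists p. forall i. forall k. exists n. ((T(p) | ~G(l)) & T(i) & (~H(k) | ~H(n)))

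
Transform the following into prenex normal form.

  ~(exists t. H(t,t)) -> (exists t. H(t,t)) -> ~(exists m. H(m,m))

First replace A → B with ¬A ∨ B.
  ~~(exists t. H(t,t)) | ~(exists t. H(t,t)) | ~(exists m. H(m,m))
Move each ¬ inward, flipping quantifiers it crosses:
  (exists t. H(t,t)) | (forall t. ~H(t,t)) | (forall m. ~H(m,m))
Rename bound variables to avoid capture: t↦v.
  (exists t. H(t,t)) | (forall v. ~H(v,v)) | (forall m. ~H(m,m))
Finally move all quantifiers to the prefix:
  exists t. forall v. forall m. (H(t,t) | ~H(v,v) | ~H(m,m))

exists t. forall v. forall m. (H(t,t) | ~H(v,v) | ~H(m,m))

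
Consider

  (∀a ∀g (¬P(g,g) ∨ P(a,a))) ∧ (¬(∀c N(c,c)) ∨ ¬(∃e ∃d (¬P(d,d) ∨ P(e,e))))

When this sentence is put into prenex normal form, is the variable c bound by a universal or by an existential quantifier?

existential

Push ¬ through the quantifiers and connectives to reach negation normal form:
  (∀a ∀g (¬P(g,g) ∨ P(a,a))) ∧ ((∃c ¬N(c,c)) ∨ (∀e ∀d (P(d,d) ∧ ¬P(e,e))))
All bound variables are already distinct, so no renaming is needed.
Extract every quantifier outward, since the variables are now distinct and don't occur free across branches:
  ∀a ∀g ∃c ∀e ∀d ((¬P(g,g) ∨ P(a,a)) ∧ (¬N(c,c) ∨ P(d,d) ∧ ¬P(e,e)))
The quantifier ∀c sits under an odd number of negations, so it flips to ∃c.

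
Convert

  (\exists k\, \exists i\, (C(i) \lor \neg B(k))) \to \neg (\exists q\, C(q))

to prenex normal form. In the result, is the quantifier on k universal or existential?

First replace A → B with ¬A ∨ B.
  \neg (\exists k\, \exists i\, (C(i) \lor \neg B(k))) \lor \neg (\exists q\, C(q))
Push ¬ through the quantifiers and connectives to reach negation normal form:
  (\forall k\, \forall i\, (\neg C(i) \land B(k))) \lor (\forall q\, \neg C(q))
Extract every quantifier outward, since the variables are now distinct and don't occur free across branches:
  \forall k\, \forall i\, \forall q\, (\neg C(i) \land B(k) \lor \neg C(q))
The quantifier \exists k sits under an odd number of negations (counting the antecedent side of each →), so it flips to \forall k.

universal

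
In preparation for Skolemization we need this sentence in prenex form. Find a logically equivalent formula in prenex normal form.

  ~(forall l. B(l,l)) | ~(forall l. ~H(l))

exists l. exists t. (~B(l,l) | H(t))

Move each ¬ inward, flipping quantifiers it crosses:
  (exists l. ~B(l,l)) | (exists l. H(l))
Standardize variables apart so no two quantifiers bind the same name: l↦t.
  (exists l. ~B(l,l)) | (exists t. H(t))
Extract every quantifier outward, since the variables are now distinct and don't occur free across branches:
  exists l. exists t. (~B(l,l) | H(t))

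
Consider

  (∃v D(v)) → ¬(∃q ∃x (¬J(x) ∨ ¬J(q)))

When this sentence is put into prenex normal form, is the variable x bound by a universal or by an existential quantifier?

universal

Rewrite implications/biconditionals: A → B as ¬A ∨ B.
  ¬(∃v D(v)) ∨ ¬(∃q ∃x (¬J(x) ∨ ¬J(q)))
Push ¬ through the quantifiers and connectives to reach negation normal form:
  (∀v ¬D(v)) ∨ (∀q ∀x (J(x) ∧ J(q)))
All bound variables are already distinct, so no renaming is needed.
Extract every quantifier outward, since the variables are now distinct and don't occur free across branches:
  ∀v ∀q ∀x (¬D(v) ∨ J(x) ∧ J(q))
The quantifier ∃x sits under an odd number of negations (counting the antecedent side of each →), so it flips to ∀x.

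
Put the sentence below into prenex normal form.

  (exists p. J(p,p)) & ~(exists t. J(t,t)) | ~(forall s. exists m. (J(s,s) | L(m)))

exists p. forall t. exists s. forall m. (J(p,p) & ~J(t,t) | ~J(s,s) & ~L(m))

Push ¬ through the quantifiers and connectives to reach negation normal form:
  (exists p. J(p,p)) & (forall t. ~J(t,t)) | (exists s. forall m. (~J(s,s) & ~L(m)))
Finally move all quantifiers to the prefix:
  exists p. forall t. exists s. forall m. (J(p,p) & ~J(t,t) | ~J(s,s) & ~L(m))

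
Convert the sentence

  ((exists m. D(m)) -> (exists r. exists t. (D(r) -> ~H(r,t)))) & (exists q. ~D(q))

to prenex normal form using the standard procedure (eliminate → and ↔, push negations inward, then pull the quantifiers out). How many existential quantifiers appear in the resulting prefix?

3

First replace A → B with ¬A ∨ B.
  (~(exists m. D(m)) | (exists r. exists t. (~D(r) | ~H(r,t)))) & (exists q. ~D(q))
Drive negations inward (¬∀x A ≡ ∃x ¬A, ¬∃x A ≡ ∀x ¬A, De Morgan for ∧/∨):
  ((forall m. ~D(m)) | (exists r. exists t. (~D(r) | ~H(r,t)))) & (exists q. ~D(q))
Finally move all quantifiers to the prefix:
  forall m. exists r. exists t. exists q. ((~D(m) | ~D(r) | ~H(r,t)) & ~D(q))
The prefix is forall m exists r exists t exists q: 1 universal, 3 existential.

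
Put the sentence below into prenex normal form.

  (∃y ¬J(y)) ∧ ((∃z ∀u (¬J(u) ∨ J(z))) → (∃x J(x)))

Eliminate → and ↔ using ¬ and ∨.
  (∃y ¬J(y)) ∧ (¬(∃z ∀u (¬J(u) ∨ J(z))) ∨ (∃x J(x)))
Drive negations inward (¬∀x A ≡ ∃x ¬A, ¬∃x A ≡ ∀x ¬A, De Morgan for ∧/∨):
  (∃y ¬J(y)) ∧ ((∀z ∃u (J(u) ∧ ¬J(z))) ∨ (∃x J(x)))
Extract every quantifier outward, since the variables are now distinct and don't occur free across branches:
  ∃y ∀z ∃u ∃x (¬J(y) ∧ (J(u) ∧ ¬J(z) ∨ J(x)))

∃y ∀z ∃u ∃x (¬J(y) ∧ (J(u) ∧ ¬J(z) ∨ J(x)))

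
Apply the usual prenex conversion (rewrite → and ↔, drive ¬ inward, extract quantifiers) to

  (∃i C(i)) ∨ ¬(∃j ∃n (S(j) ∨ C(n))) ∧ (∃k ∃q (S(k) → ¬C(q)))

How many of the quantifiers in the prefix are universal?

Rewrite implications/biconditionals: A → B as ¬A ∨ B.
  (∃i C(i)) ∨ ¬(∃j ∃n (S(j) ∨ C(n))) ∧ (∃k ∃q (¬S(k) ∨ ¬C(q)))
Move each ¬ inward, flipping quantifiers it crosses:
  (∃i C(i)) ∨ (∀j ∀n (¬S(j) ∧ ¬C(n))) ∧ (∃k ∃q (¬S(k) ∨ ¬C(q)))
All bound variables are already distinct, so no renaming is needed.
Finally move all quantifiers to the prefix:
  ∃i ∀j ∀n ∃k ∃q (C(i) ∨ ¬S(j) ∧ ¬C(n) ∧ (¬S(k) ∨ ¬C(q)))
The prefix is ∃i ∀j ∀n ∃k ∃q: 2 universal, 3 existential.

2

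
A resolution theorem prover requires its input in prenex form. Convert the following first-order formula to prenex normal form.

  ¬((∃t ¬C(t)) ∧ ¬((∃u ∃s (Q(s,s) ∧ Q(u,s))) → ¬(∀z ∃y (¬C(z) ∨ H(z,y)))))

Eliminate → and ↔ using ¬ and ∨.
  ¬((∃t ¬C(t)) ∧ ¬(¬(∃u ∃s (Q(s,s) ∧ Q(u,s))) ∨ ¬(∀z ∃y (¬C(z) ∨ H(z,y)))))
Move each ¬ inward, flipping quantifiers it crosses:
  (∀t C(t)) ∨ (∀u ∀s (¬Q(s,s) ∨ ¬Q(u,s))) ∨ (∃z ∀y (C(z) ∧ ¬H(z,y)))
All bound variables are already distinct, so no renaming is needed.
Pull the quantifiers to the front (each side's bound variable is not free in the other side):
  ∀t ∀u ∀s ∃z ∀y (C(t) ∨ ¬Q(s,s) ∨ ¬Q(u,s) ∨ C(z) ∧ ¬H(z,y))

∀t ∀u ∀s ∃z ∀y (C(t) ∨ ¬Q(s,s) ∨ ¬Q(u,s) ∨ C(z) ∧ ¬H(z,y))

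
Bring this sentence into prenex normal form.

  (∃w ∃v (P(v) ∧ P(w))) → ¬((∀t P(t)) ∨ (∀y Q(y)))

Rewrite implications/biconditionals: A → B as ¬A ∨ B.
  ¬(∃w ∃v (P(v) ∧ P(w))) ∨ ¬((∀t P(t)) ∨ (∀y Q(y)))
Drive negations inward (¬∀x A ≡ ∃x ¬A, ¬∃x A ≡ ∀x ¬A, De Morgan for ∧/∨):
  (∀w ∀v (¬P(v) ∨ ¬P(w))) ∨ (∃t ¬P(t)) ∧ (∃y ¬Q(y))
Extract every quantifier outward, since the variables are now distinct and don't occur free across branches:
  ∀w ∀v ∃t ∃y (¬P(v) ∨ ¬P(w) ∨ ¬P(t) ∧ ¬Q(y))

∀w ∀v ∃t ∃y (¬P(v) ∨ ¬P(w) ∨ ¬P(t) ∧ ¬Q(y))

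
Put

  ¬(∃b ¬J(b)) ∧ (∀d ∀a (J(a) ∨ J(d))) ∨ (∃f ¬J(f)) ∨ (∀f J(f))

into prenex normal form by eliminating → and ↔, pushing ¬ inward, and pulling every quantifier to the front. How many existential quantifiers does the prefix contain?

1

Move each ¬ inward, flipping quantifiers it crosses:
  (∀b J(b)) ∧ (∀d ∀a (J(a) ∨ J(d))) ∨ (∃f ¬J(f)) ∨ (∀f J(f))
Standardize variables apart so no two quantifiers bind the same name: f↦v1.
  (∀b J(b)) ∧ (∀d ∀a (J(a) ∨ J(d))) ∨ (∃f ¬J(f)) ∨ (∀v1 J(v1))
Pull the quantifiers to the front (each side's bound variable is not free in the other side):
  ∀b ∀d ∀a ∃f ∀v1 (J(b) ∧ (J(a) ∨ J(d)) ∨ ¬J(f) ∨ J(v1))
The prefix is ∀b ∀d ∀a ∃f ∀v1: 4 universal, 1 existential.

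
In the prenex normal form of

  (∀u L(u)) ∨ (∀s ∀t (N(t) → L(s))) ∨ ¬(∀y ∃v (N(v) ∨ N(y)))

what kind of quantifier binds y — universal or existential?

First replace A → B with ¬A ∨ B.
  (∀u L(u)) ∨ (∀s ∀t (¬N(t) ∨ L(s))) ∨ ¬(∀y ∃v (N(v) ∨ N(y)))
Move each ¬ inward, flipping quantifiers it crosses:
  (∀u L(u)) ∨ (∀s ∀t (¬N(t) ∨ L(s))) ∨ (∃y ∀v (¬N(v) ∧ ¬N(y)))
Finally move all quantifiers to the prefix:
  ∀u ∀s ∀t ∃y ∀v (L(u) ∨ ¬N(t) ∨ L(s) ∨ ¬N(v) ∧ ¬N(y))
The quantifier ∀y sits under an odd number of negations (counting the antecedent side of each →), so it flips to ∃y.

existential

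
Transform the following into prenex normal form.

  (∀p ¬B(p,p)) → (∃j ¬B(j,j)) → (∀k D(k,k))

∃p ∀j ∀k (B(p,p) ∨ B(j,j) ∨ D(k,k))

Rewrite implications/biconditionals: A → B as ¬A ∨ B.
  ¬(∀p ¬B(p,p)) ∨ ¬(∃j ¬B(j,j)) ∨ (∀k D(k,k))
Push ¬ through the quantifiers and connectives to reach negation normal form:
  (∃p B(p,p)) ∨ (∀j B(j,j)) ∨ (∀k D(k,k))
All bound variables are already distinct, so no renaming is needed.
Extract every quantifier outward, since the variables are now distinct and don't occur free across branches:
  ∃p ∀j ∀k (B(p,p) ∨ B(j,j) ∨ D(k,k))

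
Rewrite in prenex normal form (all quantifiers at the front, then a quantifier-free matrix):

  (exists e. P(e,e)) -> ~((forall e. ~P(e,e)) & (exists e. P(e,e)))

forall e. exists v. forall x1. (~P(e,e) | P(v,v) | ~P(x1,x1))

First replace A → B with ¬A ∨ B.
  ~(exists e. P(e,e)) | ~((forall e. ~P(e,e)) & (exists e. P(e,e)))
Drive negations inward (¬∀x A ≡ ∃x ¬A, ¬∃x A ≡ ∀x ¬A, De Morgan for ∧/∨):
  (forall e. ~P(e,e)) | (exists e. P(e,e)) | (forall e. ~P(e,e))
Give each quantifier a distinct variable: e↦v, e↦x1.
  (forall e. ~P(e,e)) | (exists v. P(v,v)) | (forall x1. ~P(x1,x1))
Pull the quantifiers to the front (each side's bound variable is not free in the other side):
  forall e. exists v. forall x1. (~P(e,e) | P(v,v) | ~P(x1,x1))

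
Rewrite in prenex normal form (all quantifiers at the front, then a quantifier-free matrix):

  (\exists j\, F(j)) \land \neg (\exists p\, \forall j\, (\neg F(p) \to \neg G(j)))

\exists j\, \forall p\, \exists u1\, (F(j) \land \neg F(p) \land G(u1))

First replace A → B with ¬A ∨ B.
  (\exists j\, F(j)) \land \neg (\exists p\, \forall j\, (\neg \neg F(p) \lor \neg G(j)))
Drive negations inward (¬∀x A ≡ ∃x ¬A, ¬∃x A ≡ ∀x ¬A, De Morgan for ∧/∨):
  (\exists j\, F(j)) \land (\forall p\, \exists j\, (\neg F(p) \land G(j)))
Rename bound variables to avoid capture: j↦u1.
  (\exists j\, F(j)) \land (\forall p\, \exists u1\, (\neg F(p) \land G(u1)))
Pull the quantifiers to the front (each side's bound variable is not free in the other side):
  \exists j\, \forall p\, \exists u1\, (F(j) \land \neg F(p) \land G(u1))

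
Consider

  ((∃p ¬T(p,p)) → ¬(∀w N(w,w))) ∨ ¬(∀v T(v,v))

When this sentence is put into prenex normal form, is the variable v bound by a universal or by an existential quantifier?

existential

Eliminate → and ↔ using ¬ and ∨.
  ¬(∃p ¬T(p,p)) ∨ ¬(∀w N(w,w)) ∨ ¬(∀v T(v,v))
Push ¬ through the quantifiers and connectives to reach negation normal form:
  (∀p T(p,p)) ∨ (∃w ¬N(w,w)) ∨ (∃v ¬T(v,v))
Extract every quantifier outward, since the variables are now distinct and don't occur free across branches:
  ∀p ∃w ∃v (T(p,p) ∨ ¬N(w,w) ∨ ¬T(v,v))
The quantifier ∀v sits under an odd number of negations (counting the antecedent side of each →), so it flips to ∃v.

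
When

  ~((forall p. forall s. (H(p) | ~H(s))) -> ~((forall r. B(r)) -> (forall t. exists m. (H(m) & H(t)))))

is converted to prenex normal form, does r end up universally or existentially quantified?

existential

First replace A → B with ¬A ∨ B.
  ~(~(forall p. forall s. (H(p) | ~H(s))) | ~(~(forall r. B(r)) | (forall t. exists m. (H(m) & H(t)))))
Push ¬ through the quantifiers and connectives to reach negation normal form:
  (forall p. forall s. (H(p) | ~H(s))) & ((exists r. ~B(r)) | (forall t. exists m. (H(m) & H(t))))
Extract every quantifier outward, since the variables are now distinct and don't occur free across branches:
  forall p. forall s. exists r. forall t. exists m. ((H(p) | ~H(s)) & (~B(r) | H(m) & H(t)))
The quantifier forall r sits under an odd number of negations (counting the antecedent side of each →), so it flips to exists r.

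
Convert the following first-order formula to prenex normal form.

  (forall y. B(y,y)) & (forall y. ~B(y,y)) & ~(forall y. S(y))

forall y. forall z1. exists z. (B(y,y) & ~B(z1,z1) & ~S(z))

Push ¬ through the quantifiers and connectives to reach negation normal form:
  (forall y. B(y,y)) & (forall y. ~B(y,y)) & (exists y. ~S(y))
Rename bound variables to avoid capture: y↦z1, y↦z.
  (forall y. B(y,y)) & (forall z1. ~B(z1,z1)) & (exists z. ~S(z))
Finally move all quantifiers to the prefix:
  forall y. forall z1. exists z. (B(y,y) & ~B(z1,z1) & ~S(z))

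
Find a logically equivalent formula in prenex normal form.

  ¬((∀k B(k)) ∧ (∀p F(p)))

Move each ¬ inward, flipping quantifiers it crosses:
  (∃k ¬B(k)) ∨ (∃p ¬F(p))
All bound variables are already distinct, so no renaming is needed.
Finally move all quantifiers to the prefix:
  ∃k ∃p (¬B(k) ∨ ¬F(p))

∃k ∃p (¬B(k) ∨ ¬F(p))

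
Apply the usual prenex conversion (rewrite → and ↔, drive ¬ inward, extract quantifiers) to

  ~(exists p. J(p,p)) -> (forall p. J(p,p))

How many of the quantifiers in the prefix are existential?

1

Rewrite implications/biconditionals: A → B as ¬A ∨ B.
  ~~(exists p. J(p,p)) | (forall p. J(p,p))
Push ¬ through the quantifiers and connectives to reach negation normal form:
  (exists p. J(p,p)) | (forall p. J(p,p))
Rename bound variables to avoid capture: p↦u1.
  (exists p. J(p,p)) | (forall u1. J(u1,u1))
Pull the quantifiers to the front (each side's bound variable is not free in the other side):
  exists p. forall u1. (J(p,p) | J(u1,u1))
The prefix is exists p forall u1: 1 universal, 1 existential.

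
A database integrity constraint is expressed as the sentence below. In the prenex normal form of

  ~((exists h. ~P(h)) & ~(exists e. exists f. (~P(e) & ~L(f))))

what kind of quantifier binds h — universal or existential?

Move each ¬ inward, flipping quantifiers it crosses:
  (forall h. P(h)) | (exists e. exists f. (~P(e) & ~L(f)))
Pull the quantifiers to the front (each side's bound variable is not free in the other side):
  forall h. exists e. exists f. (P(h) | ~P(e) & ~L(f))
The quantifier exists h sits under an odd number of negations, so it flips to forall h.

universal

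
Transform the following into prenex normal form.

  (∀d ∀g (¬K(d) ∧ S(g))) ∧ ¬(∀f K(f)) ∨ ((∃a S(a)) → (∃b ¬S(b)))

∀d ∀g ∃f ∀a ∃b (¬K(d) ∧ S(g) ∧ ¬K(f) ∨ ¬S(a) ∨ ¬S(b))

Eliminate → and ↔ using ¬ and ∨.
  (∀d ∀g (¬K(d) ∧ S(g))) ∧ ¬(∀f K(f)) ∨ ¬(∃a S(a)) ∨ (∃b ¬S(b))
Move each ¬ inward, flipping quantifiers it crosses:
  (∀d ∀g (¬K(d) ∧ S(g))) ∧ (∃f ¬K(f)) ∨ (∀a ¬S(a)) ∨ (∃b ¬S(b))
All bound variables are already distinct, so no renaming is needed.
Pull the quantifiers to the front (each side's bound variable is not free in the other side):
  ∀d ∀g ∃f ∀a ∃b (¬K(d) ∧ S(g) ∧ ¬K(f) ∨ ¬S(a) ∨ ¬S(b))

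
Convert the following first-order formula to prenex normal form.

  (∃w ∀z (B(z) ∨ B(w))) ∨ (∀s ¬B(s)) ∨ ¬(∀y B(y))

∃w ∀z ∀s ∃y (B(z) ∨ B(w) ∨ ¬B(s) ∨ ¬B(y))

Move each ¬ inward, flipping quantifiers it crosses:
  (∃w ∀z (B(z) ∨ B(w))) ∨ (∀s ¬B(s)) ∨ (∃y ¬B(y))
Extract every quantifier outward, since the variables are now distinct and don't occur free across branches:
  ∃w ∀z ∀s ∃y (B(z) ∨ B(w) ∨ ¬B(s) ∨ ¬B(y))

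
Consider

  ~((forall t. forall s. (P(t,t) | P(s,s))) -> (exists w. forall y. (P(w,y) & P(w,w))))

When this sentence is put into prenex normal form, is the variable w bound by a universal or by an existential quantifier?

universal

Eliminate → and ↔ using ¬ and ∨.
  ~(~(forall t. forall s. (P(t,t) | P(s,s))) | (exists w. forall y. (P(w,y) & P(w,w))))
Push ¬ through the quantifiers and connectives to reach negation normal form:
  (forall t. forall s. (P(t,t) | P(s,s))) & (forall w. exists y. (~P(w,y) | ~P(w,w)))
Pull the quantifiers to the front (each side's bound variable is not free in the other side):
  forall t. forall s. forall w. exists y. ((P(t,t) | P(s,s)) & (~P(w,y) | ~P(w,w)))
The quantifier exists w sits under an odd number of negations (counting the antecedent side of each →), so it flips to forall w.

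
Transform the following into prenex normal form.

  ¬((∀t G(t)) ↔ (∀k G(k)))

First replace A → B with ¬A ∨ B; A ↔ B as (¬A ∨ B) ∧ (¬B ∨ A).
  ¬((¬(∀t G(t)) ∨ (∀k G(k))) ∧ (¬(∀k G(k)) ∨ (∀t G(t))))
Push ¬ through the quantifiers and connectives to reach negation normal form:
  (∀t G(t)) ∧ (∃k ¬G(k)) ∨ (∀k G(k)) ∧ (∃t ¬G(t))
Standardize variables apart so no two quantifiers bind the same name: k↦a, t↦u1.
  (∀t G(t)) ∧ (∃k ¬G(k)) ∨ (∀a G(a)) ∧ (∃u1 ¬G(u1))
Pull the quantifiers to the front (each side's bound variable is not free in the other side):
  ∀t ∃k ∀a ∃u1 (G(t) ∧ ¬G(k) ∨ G(a) ∧ ¬G(u1))

∀t ∃k ∀a ∃u1 (G(t) ∧ ¬G(k) ∨ G(a) ∧ ¬G(u1))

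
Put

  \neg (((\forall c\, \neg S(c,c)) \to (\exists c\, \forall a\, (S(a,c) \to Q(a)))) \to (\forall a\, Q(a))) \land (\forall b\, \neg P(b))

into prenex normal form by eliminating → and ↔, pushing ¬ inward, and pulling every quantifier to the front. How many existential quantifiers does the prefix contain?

Eliminate → and ↔ using ¬ and ∨.
  \neg (\neg (\neg (\forall c\, \neg S(c,c)) \lor (\exists c\, \forall a\, (\neg S(a,c) \lor Q(a)))) \lor (\forall a\, Q(a))) \land (\forall b\, \neg P(b))
Push ¬ through the quantifiers and connectives to reach negation normal form:
  ((\exists c\, S(c,c)) \lor (\exists c\, \forall a\, (\neg S(a,c) \lor Q(a)))) \land (\exists a\, \neg Q(a)) \land (\forall b\, \neg P(b))
Rename bound variables to avoid capture: c↦u1, a↦s.
  ((\exists c\, S(c,c)) \lor (\exists u1\, \forall a\, (\neg S(a,u1) \lor Q(a)))) \land (\exists s\, \neg Q(s)) \land (\forall b\, \neg P(b))
Finally move all quantifiers to the prefix:
  \exists c\, \exists u1\, \forall a\, \exists s\, \forall b\, ((S(c,c) \lor \neg S(a,u1) \lor Q(a)) \land \neg Q(s) \land \neg P(b))
The prefix is \exists c \exists u1 \forall a \exists s \forall b: 2 universal, 3 existential.

3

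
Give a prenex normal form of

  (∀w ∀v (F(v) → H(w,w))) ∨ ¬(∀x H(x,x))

∀w ∀v ∃x (¬F(v) ∨ H(w,w) ∨ ¬H(x,x))

Eliminate → and ↔ using ¬ and ∨.
  (∀w ∀v (¬F(v) ∨ H(w,w))) ∨ ¬(∀x H(x,x))
Push ¬ through the quantifiers and connectives to reach negation normal form:
  (∀w ∀v (¬F(v) ∨ H(w,w))) ∨ (∃x ¬H(x,x))
All bound variables are already distinct, so no renaming is needed.
Extract every quantifier outward, since the variables are now distinct and don't occur free across branches:
  ∀w ∀v ∃x (¬F(v) ∨ H(w,w) ∨ ¬H(x,x))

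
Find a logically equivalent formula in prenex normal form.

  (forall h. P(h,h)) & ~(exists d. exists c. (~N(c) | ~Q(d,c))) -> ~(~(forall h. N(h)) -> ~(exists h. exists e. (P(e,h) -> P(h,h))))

exists h. exists d. exists c. exists b. exists s. exists e. (~P(h,h) | ~N(c) | ~Q(d,c) | ~N(b) & (~P(e,s) | P(s,s)))

Eliminate → and ↔ using ¬ and ∨.
  ~((forall h. P(h,h)) & ~(exists d. exists c. (~N(c) | ~Q(d,c)))) | ~(~~(forall h. N(h)) | ~(exists h. exists e. (~P(e,h) | P(h,h))))
Drive negations inward (¬∀x A ≡ ∃x ¬A, ¬∃x A ≡ ∀x ¬A, De Morgan for ∧/∨):
  (exists h. ~P(h,h)) | (exists d. exists c. (~N(c) | ~Q(d,c))) | (exists h. ~N(h)) & (exists h. exists e. (~P(e,h) | P(h,h)))
Standardize variables apart so no two quantifiers bind the same name: h↦b, h↦s.
  (exists h. ~P(h,h)) | (exists d. exists c. (~N(c) | ~Q(d,c))) | (exists b. ~N(b)) & (exists s. exists e. (~P(e,s) | P(s,s)))
Extract every quantifier outward, since the variables are now distinct and don't occur free across branches:
  exists h. exists d. exists c. exists b. exists s. exists e. (~P(h,h) | ~N(c) | ~Q(d,c) | ~N(b) & (~P(e,s) | P(s,s)))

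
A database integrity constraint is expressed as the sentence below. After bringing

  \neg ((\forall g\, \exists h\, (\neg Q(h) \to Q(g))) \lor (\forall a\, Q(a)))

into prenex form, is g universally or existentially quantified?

existential

First replace A → B with ¬A ∨ B.
  \neg ((\forall g\, \exists h\, (\neg \neg Q(h) \lor Q(g))) \lor (\forall a\, Q(a)))
Push ¬ through the quantifiers and connectives to reach negation normal form:
  (\exists g\, \forall h\, (\neg Q(h) \land \neg Q(g))) \land (\exists a\, \neg Q(a))
All bound variables are already distinct, so no renaming is needed.
Pull the quantifiers to the front (each side's bound variable is not free in the other side):
  \exists g\, \forall h\, \exists a\, (\neg Q(h) \land \neg Q(g) \land \neg Q(a))
The quantifier \forall g sits under an odd number of negations (counting the antecedent side of each →), so it flips to \exists g.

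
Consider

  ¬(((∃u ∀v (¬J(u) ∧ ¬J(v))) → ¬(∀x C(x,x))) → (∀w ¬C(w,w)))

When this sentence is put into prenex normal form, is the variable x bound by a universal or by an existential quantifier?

existential

Rewrite implications/biconditionals: A → B as ¬A ∨ B.
  ¬(¬(¬(∃u ∀v (¬J(u) ∧ ¬J(v))) ∨ ¬(∀x C(x,x))) ∨ (∀w ¬C(w,w)))
Move each ¬ inward, flipping quantifiers it crosses:
  ((∀u ∃v (J(u) ∨ J(v))) ∨ (∃x ¬C(x,x))) ∧ (∃w C(w,w))
Pull the quantifiers to the front (each side's bound variable is not free in the other side):
  ∀u ∃v ∃x ∃w ((J(u) ∨ J(v) ∨ ¬C(x,x)) ∧ C(w,w))
The quantifier ∀x sits under an odd number of negations (counting the antecedent side of each →), so it flips to ∃x.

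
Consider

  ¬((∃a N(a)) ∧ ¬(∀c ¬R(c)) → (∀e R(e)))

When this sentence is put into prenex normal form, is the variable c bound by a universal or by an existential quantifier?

existential

Rewrite implications/biconditionals: A → B as ¬A ∨ B.
  ¬(¬((∃a N(a)) ∧ ¬(∀c ¬R(c))) ∨ (∀e R(e)))
Move each ¬ inward, flipping quantifiers it crosses:
  (∃a N(a)) ∧ (∃c R(c)) ∧ (∃e ¬R(e))
Finally move all quantifiers to the prefix:
  ∃a ∃c ∃e (N(a) ∧ R(c) ∧ ¬R(e))
The quantifier ∀c sits under an odd number of negations (counting the antecedent side of each →), so it flips to ∃c.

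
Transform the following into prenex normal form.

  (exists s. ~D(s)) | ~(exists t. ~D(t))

Push ¬ through the quantifiers and connectives to reach negation normal form:
  (exists s. ~D(s)) | (forall t. D(t))
Finally move all quantifiers to the prefix:
  exists s. forall t. (~D(s) | D(t))

exists s. forall t. (~D(s) | D(t))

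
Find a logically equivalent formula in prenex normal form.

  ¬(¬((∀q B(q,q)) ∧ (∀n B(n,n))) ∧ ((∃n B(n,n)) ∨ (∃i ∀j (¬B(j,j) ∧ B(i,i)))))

∀q ∀n ∀a ∀i ∃j (B(q,q) ∧ B(n,n) ∨ ¬B(a,a) ∧ (B(j,j) ∨ ¬B(i,i)))

Move each ¬ inward, flipping quantifiers it crosses:
  (∀q B(q,q)) ∧ (∀n B(n,n)) ∨ (∀n ¬B(n,n)) ∧ (∀i ∃j (B(j,j) ∨ ¬B(i,i)))
Give each quantifier a distinct variable: n↦a.
  (∀q B(q,q)) ∧ (∀n B(n,n)) ∨ (∀a ¬B(a,a)) ∧ (∀i ∃j (B(j,j) ∨ ¬B(i,i)))
Finally move all quantifiers to the prefix:
  ∀q ∀n ∀a ∀i ∃j (B(q,q) ∧ B(n,n) ∨ ¬B(a,a) ∧ (B(j,j) ∨ ¬B(i,i)))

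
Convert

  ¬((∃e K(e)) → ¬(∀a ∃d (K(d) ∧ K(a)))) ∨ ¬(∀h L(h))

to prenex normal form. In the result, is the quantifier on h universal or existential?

existential

First replace A → B with ¬A ∨ B.
  ¬(¬(∃e K(e)) ∨ ¬(∀a ∃d (K(d) ∧ K(a)))) ∨ ¬(∀h L(h))
Push ¬ through the quantifiers and connectives to reach negation normal form:
  (∃e K(e)) ∧ (∀a ∃d (K(d) ∧ K(a))) ∨ (∃h ¬L(h))
All bound variables are already distinct, so no renaming is needed.
Pull the quantifiers to the front (each side's bound variable is not free in the other side):
  ∃e ∀a ∃d ∃h (K(e) ∧ K(d) ∧ K(a) ∨ ¬L(h))
The quantifier ∀h sits under an odd number of negations (counting the antecedent side of each →), so it flips to ∃h.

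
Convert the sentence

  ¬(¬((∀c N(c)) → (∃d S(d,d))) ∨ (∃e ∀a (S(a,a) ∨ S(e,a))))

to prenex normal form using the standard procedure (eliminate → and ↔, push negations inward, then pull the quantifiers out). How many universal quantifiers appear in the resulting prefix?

1

Rewrite implications/biconditionals: A → B as ¬A ∨ B.
  ¬(¬(¬(∀c N(c)) ∨ (∃d S(d,d))) ∨ (∃e ∀a (S(a,a) ∨ S(e,a))))
Move each ¬ inward, flipping quantifiers it crosses:
  ((∃c ¬N(c)) ∨ (∃d S(d,d))) ∧ (∀e ∃a (¬S(a,a) ∧ ¬S(e,a)))
All bound variables are already distinct, so no renaming is needed.
Finally move all quantifiers to the prefix:
  ∃c ∃d ∀e ∃a ((¬N(c) ∨ S(d,d)) ∧ ¬S(a,a) ∧ ¬S(e,a))
The prefix is ∃c ∃d ∀e ∃a: 1 universal, 3 existential.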